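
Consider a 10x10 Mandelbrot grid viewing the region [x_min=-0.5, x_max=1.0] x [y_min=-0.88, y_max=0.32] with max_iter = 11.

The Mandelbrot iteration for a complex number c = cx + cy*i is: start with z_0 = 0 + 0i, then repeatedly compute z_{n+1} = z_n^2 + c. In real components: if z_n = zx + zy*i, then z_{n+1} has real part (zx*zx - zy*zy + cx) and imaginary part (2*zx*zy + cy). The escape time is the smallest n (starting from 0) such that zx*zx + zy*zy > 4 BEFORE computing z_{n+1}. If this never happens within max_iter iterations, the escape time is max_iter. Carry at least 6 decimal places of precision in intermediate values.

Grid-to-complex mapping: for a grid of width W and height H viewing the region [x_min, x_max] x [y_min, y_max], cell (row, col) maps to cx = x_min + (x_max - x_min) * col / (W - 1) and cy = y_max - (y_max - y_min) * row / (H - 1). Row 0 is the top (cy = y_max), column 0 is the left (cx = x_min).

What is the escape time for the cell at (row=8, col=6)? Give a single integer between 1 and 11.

Answer: 3

Derivation:
z_0 = 0 + 0i, c = 0.5000 + -0.7467i
Iter 1: z = 0.5000 + -0.7467i, |z|^2 = 0.8075
Iter 2: z = 0.1925 + -1.4933i, |z|^2 = 2.2671
Iter 3: z = -1.6930 + -1.3216i, |z|^2 = 4.6128
Escaped at iteration 3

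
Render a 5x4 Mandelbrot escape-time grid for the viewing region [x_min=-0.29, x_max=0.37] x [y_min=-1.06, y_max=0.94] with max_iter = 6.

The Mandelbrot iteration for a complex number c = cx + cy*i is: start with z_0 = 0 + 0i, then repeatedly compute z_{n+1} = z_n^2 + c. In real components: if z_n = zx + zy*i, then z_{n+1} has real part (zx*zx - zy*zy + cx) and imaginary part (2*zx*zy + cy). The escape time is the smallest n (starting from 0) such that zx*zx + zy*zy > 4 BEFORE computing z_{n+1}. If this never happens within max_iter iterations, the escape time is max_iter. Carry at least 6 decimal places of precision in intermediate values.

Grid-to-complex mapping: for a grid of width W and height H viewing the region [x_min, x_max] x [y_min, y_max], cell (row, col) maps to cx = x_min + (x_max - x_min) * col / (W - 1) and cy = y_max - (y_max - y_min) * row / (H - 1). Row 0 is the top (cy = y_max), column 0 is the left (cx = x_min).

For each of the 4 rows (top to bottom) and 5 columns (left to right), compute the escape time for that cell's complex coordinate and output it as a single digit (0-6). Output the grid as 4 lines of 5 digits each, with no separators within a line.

(row=0, col=0): c = -0.2900 + 0.9400i → escape time 6
(row=0, col=1): c = -0.1250 + 0.9400i → escape time 6
(row=0, col=2): c = 0.0400 + 0.9400i → escape time 6
(row=0, col=3): c = 0.2050 + 0.9400i → escape time 4
(row=0, col=4): c = 0.3700 + 0.9400i → escape time 3
(row=1, col=0): c = -0.2900 + 0.2733i → escape time 6
(row=1, col=1): c = -0.1250 + 0.2733i → escape time 6
(row=1, col=2): c = 0.0400 + 0.2733i → escape time 6
(row=1, col=3): c = 0.2050 + 0.2733i → escape time 6
(row=1, col=4): c = 0.3700 + 0.2733i → escape time 6
(row=2, col=0): c = -0.2900 + -0.3933i → escape time 6
(row=2, col=1): c = -0.1250 + -0.3933i → escape time 6
(row=2, col=2): c = 0.0400 + -0.3933i → escape time 6
(row=2, col=3): c = 0.2050 + -0.3933i → escape time 6
(row=2, col=4): c = 0.3700 + -0.3933i → escape time 6
(row=3, col=0): c = -0.2900 + -1.0600i → escape time 5
(row=3, col=1): c = -0.1250 + -1.0600i → escape time 6
(row=3, col=2): c = 0.0400 + -1.0600i → escape time 4
(row=3, col=3): c = 0.2050 + -1.0600i → escape time 3
(row=3, col=4): c = 0.3700 + -1.0600i → escape time 3

Answer: 66643
66666
66666
56433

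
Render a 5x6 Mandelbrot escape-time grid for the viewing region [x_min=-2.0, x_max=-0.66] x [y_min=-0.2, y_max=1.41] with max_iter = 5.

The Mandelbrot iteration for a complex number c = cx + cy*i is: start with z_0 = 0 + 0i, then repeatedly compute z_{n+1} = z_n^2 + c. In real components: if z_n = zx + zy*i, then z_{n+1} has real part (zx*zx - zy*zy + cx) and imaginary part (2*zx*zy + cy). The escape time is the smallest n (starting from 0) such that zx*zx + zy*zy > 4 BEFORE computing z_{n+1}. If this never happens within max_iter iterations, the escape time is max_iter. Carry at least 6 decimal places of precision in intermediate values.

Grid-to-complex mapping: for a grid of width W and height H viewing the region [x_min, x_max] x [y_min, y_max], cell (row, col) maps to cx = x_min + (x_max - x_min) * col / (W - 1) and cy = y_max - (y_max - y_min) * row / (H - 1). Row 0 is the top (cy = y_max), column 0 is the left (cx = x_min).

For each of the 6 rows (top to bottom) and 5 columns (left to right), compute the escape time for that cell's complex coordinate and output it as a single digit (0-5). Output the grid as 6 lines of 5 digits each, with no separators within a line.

(row=0, col=0): c = -2.0000 + 1.4100i → escape time 1
(row=0, col=1): c = -1.6650 + 1.4100i → escape time 1
(row=0, col=2): c = -1.3300 + 1.4100i → escape time 2
(row=0, col=3): c = -0.9950 + 1.4100i → escape time 2
(row=0, col=4): c = -0.6600 + 1.4100i → escape time 2
(row=1, col=0): c = -2.0000 + 1.0880i → escape time 1
(row=1, col=1): c = -1.6650 + 1.0880i → escape time 2
(row=1, col=2): c = -1.3300 + 1.0880i → escape time 3
(row=1, col=3): c = -0.9950 + 1.0880i → escape time 3
(row=1, col=4): c = -0.6600 + 1.0880i → escape time 3
(row=2, col=0): c = -2.0000 + 0.7660i → escape time 1
(row=2, col=1): c = -1.6650 + 0.7660i → escape time 3
(row=2, col=2): c = -1.3300 + 0.7660i → escape time 3
(row=2, col=3): c = -0.9950 + 0.7660i → escape time 3
(row=2, col=4): c = -0.6600 + 0.7660i → escape time 4
(row=3, col=0): c = -2.0000 + 0.4440i → escape time 1
(row=3, col=1): c = -1.6650 + 0.4440i → escape time 3
(row=3, col=2): c = -1.3300 + 0.4440i → escape time 5
(row=3, col=3): c = -0.9950 + 0.4440i → escape time 5
(row=3, col=4): c = -0.6600 + 0.4440i → escape time 5
(row=4, col=0): c = -2.0000 + 0.1220i → escape time 1
(row=4, col=1): c = -1.6650 + 0.1220i → escape time 5
(row=4, col=2): c = -1.3300 + 0.1220i → escape time 5
(row=4, col=3): c = -0.9950 + 0.1220i → escape time 5
(row=4, col=4): c = -0.6600 + 0.1220i → escape time 5
(row=5, col=0): c = -2.0000 + -0.2000i → escape time 1
(row=5, col=1): c = -1.6650 + -0.2000i → escape time 4
(row=5, col=2): c = -1.3300 + -0.2000i → escape time 5
(row=5, col=3): c = -0.9950 + -0.2000i → escape time 5
(row=5, col=4): c = -0.6600 + -0.2000i → escape time 5

Answer: 11222
12333
13334
13555
15555
14555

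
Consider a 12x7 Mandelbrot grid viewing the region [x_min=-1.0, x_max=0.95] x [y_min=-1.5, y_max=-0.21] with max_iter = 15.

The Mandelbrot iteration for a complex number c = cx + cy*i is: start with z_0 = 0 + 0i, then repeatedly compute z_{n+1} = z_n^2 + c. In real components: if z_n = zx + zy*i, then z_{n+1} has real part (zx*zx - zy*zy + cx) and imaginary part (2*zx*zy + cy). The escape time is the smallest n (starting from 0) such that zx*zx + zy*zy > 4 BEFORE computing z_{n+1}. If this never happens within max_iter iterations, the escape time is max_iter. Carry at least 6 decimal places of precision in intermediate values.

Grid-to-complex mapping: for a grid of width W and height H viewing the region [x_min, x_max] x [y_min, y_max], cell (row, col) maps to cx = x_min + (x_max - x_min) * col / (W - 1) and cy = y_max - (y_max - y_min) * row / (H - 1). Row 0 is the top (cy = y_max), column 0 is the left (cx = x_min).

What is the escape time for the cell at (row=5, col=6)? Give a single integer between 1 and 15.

z_0 = 0 + 0i, c = 0.0636 + -1.2850i
Iter 1: z = 0.0636 + -1.2850i, |z|^2 = 1.6553
Iter 2: z = -1.5835 + -1.4485i, |z|^2 = 4.6059
Escaped at iteration 2

Answer: 2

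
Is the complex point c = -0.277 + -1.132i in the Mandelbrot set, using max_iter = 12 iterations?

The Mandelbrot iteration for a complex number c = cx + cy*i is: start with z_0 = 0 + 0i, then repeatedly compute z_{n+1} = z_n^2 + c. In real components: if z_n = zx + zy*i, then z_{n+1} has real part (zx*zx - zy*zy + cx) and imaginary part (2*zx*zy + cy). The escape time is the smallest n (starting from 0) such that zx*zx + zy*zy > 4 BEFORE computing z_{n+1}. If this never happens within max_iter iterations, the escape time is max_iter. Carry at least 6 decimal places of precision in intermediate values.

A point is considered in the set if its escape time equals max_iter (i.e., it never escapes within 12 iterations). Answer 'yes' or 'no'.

Answer: no

Derivation:
z_0 = 0 + 0i, c = -0.2770 + -1.1320i
Iter 1: z = -0.2770 + -1.1320i, |z|^2 = 1.3582
Iter 2: z = -1.4817 + -0.5049i, |z|^2 = 2.4503
Iter 3: z = 1.6635 + 0.3641i, |z|^2 = 2.8999
Iter 4: z = 2.3577 + 0.0795i, |z|^2 = 5.5652
Escaped at iteration 4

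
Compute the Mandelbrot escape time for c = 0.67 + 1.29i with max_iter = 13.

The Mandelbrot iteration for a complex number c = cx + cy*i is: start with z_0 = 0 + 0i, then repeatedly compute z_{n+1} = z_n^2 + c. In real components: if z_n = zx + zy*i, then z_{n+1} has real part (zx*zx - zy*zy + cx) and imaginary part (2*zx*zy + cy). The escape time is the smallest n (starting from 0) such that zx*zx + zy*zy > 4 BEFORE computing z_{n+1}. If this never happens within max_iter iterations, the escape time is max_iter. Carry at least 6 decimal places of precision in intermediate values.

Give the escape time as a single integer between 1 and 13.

z_0 = 0 + 0i, c = 0.6700 + 1.2900i
Iter 1: z = 0.6700 + 1.2900i, |z|^2 = 2.1130
Iter 2: z = -0.5452 + 3.0186i, |z|^2 = 9.4092
Escaped at iteration 2

Answer: 2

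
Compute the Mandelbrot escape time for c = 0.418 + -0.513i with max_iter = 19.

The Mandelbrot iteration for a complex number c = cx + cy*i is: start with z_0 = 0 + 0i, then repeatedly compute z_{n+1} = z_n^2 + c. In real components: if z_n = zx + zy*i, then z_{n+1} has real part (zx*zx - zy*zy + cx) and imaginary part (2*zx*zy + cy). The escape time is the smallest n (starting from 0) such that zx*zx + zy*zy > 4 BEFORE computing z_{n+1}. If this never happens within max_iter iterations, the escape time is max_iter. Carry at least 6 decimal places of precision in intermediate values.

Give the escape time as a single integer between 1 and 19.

z_0 = 0 + 0i, c = 0.4180 + -0.5130i
Iter 1: z = 0.4180 + -0.5130i, |z|^2 = 0.4379
Iter 2: z = 0.3296 + -0.9419i, |z|^2 = 0.9957
Iter 3: z = -0.3605 + -1.1338i, |z|^2 = 1.4155
Iter 4: z = -0.7375 + 0.3045i, |z|^2 = 0.6367
Iter 5: z = 0.8692 + -0.9621i, |z|^2 = 1.6813
Iter 6: z = 0.2479 + -2.1856i, |z|^2 = 4.8384
Escaped at iteration 6

Answer: 6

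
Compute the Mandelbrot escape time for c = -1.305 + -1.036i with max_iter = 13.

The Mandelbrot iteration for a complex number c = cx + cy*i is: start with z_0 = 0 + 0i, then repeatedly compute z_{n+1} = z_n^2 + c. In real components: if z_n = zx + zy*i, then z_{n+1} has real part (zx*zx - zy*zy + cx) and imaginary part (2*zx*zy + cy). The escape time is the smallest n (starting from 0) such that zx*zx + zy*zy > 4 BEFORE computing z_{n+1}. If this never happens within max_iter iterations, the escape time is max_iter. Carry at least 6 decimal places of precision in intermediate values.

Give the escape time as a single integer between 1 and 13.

Answer: 3

Derivation:
z_0 = 0 + 0i, c = -1.3050 + -1.0360i
Iter 1: z = -1.3050 + -1.0360i, |z|^2 = 2.7763
Iter 2: z = -0.6753 + 1.6680i, |z|^2 = 3.2381
Iter 3: z = -3.6311 + -3.2887i, |z|^2 = 24.0001
Escaped at iteration 3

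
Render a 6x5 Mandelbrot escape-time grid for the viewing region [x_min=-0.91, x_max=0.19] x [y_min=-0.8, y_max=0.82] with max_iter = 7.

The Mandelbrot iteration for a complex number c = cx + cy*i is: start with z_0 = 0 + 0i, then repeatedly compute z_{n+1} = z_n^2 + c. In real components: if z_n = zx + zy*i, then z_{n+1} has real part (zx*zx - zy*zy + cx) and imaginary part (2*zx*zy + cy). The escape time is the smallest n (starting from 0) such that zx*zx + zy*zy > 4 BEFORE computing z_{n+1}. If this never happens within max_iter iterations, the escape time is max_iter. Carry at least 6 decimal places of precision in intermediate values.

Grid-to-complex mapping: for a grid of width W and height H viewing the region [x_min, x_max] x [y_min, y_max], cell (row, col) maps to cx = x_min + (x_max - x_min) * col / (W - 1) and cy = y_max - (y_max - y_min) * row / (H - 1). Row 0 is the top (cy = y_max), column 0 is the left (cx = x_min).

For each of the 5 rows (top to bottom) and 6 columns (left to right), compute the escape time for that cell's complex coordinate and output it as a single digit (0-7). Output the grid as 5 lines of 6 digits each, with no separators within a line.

Answer: 445775
777777
777777
777777
446775

Derivation:
(row=0, col=0): c = -0.9100 + 0.8200i → escape time 4
(row=0, col=1): c = -0.6900 + 0.8200i → escape time 4
(row=0, col=2): c = -0.4700 + 0.8200i → escape time 5
(row=0, col=3): c = -0.2500 + 0.8200i → escape time 7
(row=0, col=4): c = -0.0300 + 0.8200i → escape time 7
(row=0, col=5): c = 0.1900 + 0.8200i → escape time 5
(row=1, col=0): c = -0.9100 + 0.4150i → escape time 7
(row=1, col=1): c = -0.6900 + 0.4150i → escape time 7
(row=1, col=2): c = -0.4700 + 0.4150i → escape time 7
(row=1, col=3): c = -0.2500 + 0.4150i → escape time 7
(row=1, col=4): c = -0.0300 + 0.4150i → escape time 7
(row=1, col=5): c = 0.1900 + 0.4150i → escape time 7
(row=2, col=0): c = -0.9100 + 0.0100i → escape time 7
(row=2, col=1): c = -0.6900 + 0.0100i → escape time 7
(row=2, col=2): c = -0.4700 + 0.0100i → escape time 7
(row=2, col=3): c = -0.2500 + 0.0100i → escape time 7
(row=2, col=4): c = -0.0300 + 0.0100i → escape time 7
(row=2, col=5): c = 0.1900 + 0.0100i → escape time 7
(row=3, col=0): c = -0.9100 + -0.3950i → escape time 7
(row=3, col=1): c = -0.6900 + -0.3950i → escape time 7
(row=3, col=2): c = -0.4700 + -0.3950i → escape time 7
(row=3, col=3): c = -0.2500 + -0.3950i → escape time 7
(row=3, col=4): c = -0.0300 + -0.3950i → escape time 7
(row=3, col=5): c = 0.1900 + -0.3950i → escape time 7
(row=4, col=0): c = -0.9100 + -0.8000i → escape time 4
(row=4, col=1): c = -0.6900 + -0.8000i → escape time 4
(row=4, col=2): c = -0.4700 + -0.8000i → escape time 6
(row=4, col=3): c = -0.2500 + -0.8000i → escape time 7
(row=4, col=4): c = -0.0300 + -0.8000i → escape time 7
(row=4, col=5): c = 0.1900 + -0.8000i → escape time 5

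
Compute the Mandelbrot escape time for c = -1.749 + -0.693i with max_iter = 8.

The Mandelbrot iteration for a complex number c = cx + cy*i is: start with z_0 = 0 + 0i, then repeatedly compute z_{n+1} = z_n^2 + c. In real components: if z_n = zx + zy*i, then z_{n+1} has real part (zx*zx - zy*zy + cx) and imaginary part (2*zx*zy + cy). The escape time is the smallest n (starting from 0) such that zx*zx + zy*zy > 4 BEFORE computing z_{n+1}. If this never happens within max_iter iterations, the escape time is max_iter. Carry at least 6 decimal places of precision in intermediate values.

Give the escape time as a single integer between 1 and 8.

Answer: 3

Derivation:
z_0 = 0 + 0i, c = -1.7490 + -0.6930i
Iter 1: z = -1.7490 + -0.6930i, |z|^2 = 3.5393
Iter 2: z = 0.8298 + 1.7311i, |z|^2 = 3.6852
Iter 3: z = -4.0573 + 2.1798i, |z|^2 = 21.2129
Escaped at iteration 3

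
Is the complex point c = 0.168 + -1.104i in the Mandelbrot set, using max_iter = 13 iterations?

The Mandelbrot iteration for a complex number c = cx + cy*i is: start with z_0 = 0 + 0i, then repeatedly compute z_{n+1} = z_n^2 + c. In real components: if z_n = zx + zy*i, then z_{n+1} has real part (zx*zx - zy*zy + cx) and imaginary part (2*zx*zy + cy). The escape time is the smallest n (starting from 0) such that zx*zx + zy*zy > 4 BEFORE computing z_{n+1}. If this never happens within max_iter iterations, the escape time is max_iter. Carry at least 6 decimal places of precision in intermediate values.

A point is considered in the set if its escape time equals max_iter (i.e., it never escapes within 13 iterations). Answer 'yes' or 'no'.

Answer: no

Derivation:
z_0 = 0 + 0i, c = 0.1680 + -1.1040i
Iter 1: z = 0.1680 + -1.1040i, |z|^2 = 1.2470
Iter 2: z = -1.0226 + -1.4749i, |z|^2 = 3.2212
Iter 3: z = -0.9618 + 1.9125i, |z|^2 = 4.5828
Escaped at iteration 3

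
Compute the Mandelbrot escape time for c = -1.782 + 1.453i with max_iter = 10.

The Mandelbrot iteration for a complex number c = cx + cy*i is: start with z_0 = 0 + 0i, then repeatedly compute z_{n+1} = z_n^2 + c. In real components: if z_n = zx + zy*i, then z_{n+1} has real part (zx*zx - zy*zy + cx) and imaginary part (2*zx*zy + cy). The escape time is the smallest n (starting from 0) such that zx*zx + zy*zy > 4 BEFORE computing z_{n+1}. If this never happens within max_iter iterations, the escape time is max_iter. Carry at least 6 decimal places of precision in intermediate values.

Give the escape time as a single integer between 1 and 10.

z_0 = 0 + 0i, c = -1.7820 + 1.4530i
Iter 1: z = -1.7820 + 1.4530i, |z|^2 = 5.2867
Escaped at iteration 1

Answer: 1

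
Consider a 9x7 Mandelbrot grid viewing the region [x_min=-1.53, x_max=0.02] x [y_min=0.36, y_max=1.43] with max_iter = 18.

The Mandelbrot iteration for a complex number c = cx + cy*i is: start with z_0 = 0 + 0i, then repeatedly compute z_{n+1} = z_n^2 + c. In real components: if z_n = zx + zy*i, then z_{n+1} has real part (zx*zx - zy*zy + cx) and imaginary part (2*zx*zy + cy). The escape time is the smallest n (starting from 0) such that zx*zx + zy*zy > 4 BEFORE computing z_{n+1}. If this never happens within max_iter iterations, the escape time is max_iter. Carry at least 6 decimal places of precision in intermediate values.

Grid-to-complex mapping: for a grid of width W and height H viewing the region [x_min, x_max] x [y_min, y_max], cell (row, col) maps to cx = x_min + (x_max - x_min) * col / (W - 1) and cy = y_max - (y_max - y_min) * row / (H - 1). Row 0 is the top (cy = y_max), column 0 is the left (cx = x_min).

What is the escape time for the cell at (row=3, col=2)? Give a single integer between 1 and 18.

z_0 = 0 + 0i, c = -1.1425 + 0.8950i
Iter 1: z = -1.1425 + 0.8950i, |z|^2 = 2.1063
Iter 2: z = -0.6382 + -1.1501i, |z|^2 = 1.7300
Iter 3: z = -2.0578 + 2.3630i, |z|^2 = 9.8185
Escaped at iteration 3

Answer: 3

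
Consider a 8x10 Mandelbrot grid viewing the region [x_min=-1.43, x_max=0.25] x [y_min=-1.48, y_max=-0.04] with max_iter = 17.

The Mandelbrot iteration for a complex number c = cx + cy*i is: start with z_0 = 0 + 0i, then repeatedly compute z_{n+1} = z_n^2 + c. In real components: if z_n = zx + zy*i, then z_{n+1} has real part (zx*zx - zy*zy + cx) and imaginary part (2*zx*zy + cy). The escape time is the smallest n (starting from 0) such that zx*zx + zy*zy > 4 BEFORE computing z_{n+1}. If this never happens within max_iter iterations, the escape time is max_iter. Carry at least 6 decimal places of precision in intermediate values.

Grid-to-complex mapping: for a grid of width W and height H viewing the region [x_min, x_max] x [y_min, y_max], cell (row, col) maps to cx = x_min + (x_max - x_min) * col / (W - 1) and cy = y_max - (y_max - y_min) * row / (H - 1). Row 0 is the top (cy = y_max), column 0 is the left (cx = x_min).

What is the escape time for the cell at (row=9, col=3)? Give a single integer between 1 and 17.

z_0 = 0 + 0i, c = -0.7100 + -1.4800i
Iter 1: z = -0.7100 + -1.4800i, |z|^2 = 2.6945
Iter 2: z = -2.3963 + 0.6216i, |z|^2 = 6.1286
Escaped at iteration 2

Answer: 2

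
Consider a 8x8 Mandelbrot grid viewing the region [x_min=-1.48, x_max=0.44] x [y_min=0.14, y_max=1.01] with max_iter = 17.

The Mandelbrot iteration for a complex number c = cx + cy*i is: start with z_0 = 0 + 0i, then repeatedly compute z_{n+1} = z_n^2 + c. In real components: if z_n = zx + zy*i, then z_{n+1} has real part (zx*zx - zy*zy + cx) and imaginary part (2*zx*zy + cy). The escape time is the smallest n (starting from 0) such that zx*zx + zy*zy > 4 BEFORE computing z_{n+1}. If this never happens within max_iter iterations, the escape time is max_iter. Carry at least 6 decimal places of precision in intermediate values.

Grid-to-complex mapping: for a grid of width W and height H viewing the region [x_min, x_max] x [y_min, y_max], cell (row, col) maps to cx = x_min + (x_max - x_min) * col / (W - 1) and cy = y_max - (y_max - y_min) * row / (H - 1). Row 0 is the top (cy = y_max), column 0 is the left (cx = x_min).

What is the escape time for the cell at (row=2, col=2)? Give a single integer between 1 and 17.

Answer: 4

Derivation:
z_0 = 0 + 0i, c = -0.9314 + 0.7614i
Iter 1: z = -0.9314 + 0.7614i, |z|^2 = 1.4473
Iter 2: z = -0.6436 + -0.6570i, |z|^2 = 0.8459
Iter 3: z = -0.9488 + 1.6072i, |z|^2 = 3.4833
Iter 4: z = -2.6142 + -2.2884i, |z|^2 = 12.0708
Escaped at iteration 4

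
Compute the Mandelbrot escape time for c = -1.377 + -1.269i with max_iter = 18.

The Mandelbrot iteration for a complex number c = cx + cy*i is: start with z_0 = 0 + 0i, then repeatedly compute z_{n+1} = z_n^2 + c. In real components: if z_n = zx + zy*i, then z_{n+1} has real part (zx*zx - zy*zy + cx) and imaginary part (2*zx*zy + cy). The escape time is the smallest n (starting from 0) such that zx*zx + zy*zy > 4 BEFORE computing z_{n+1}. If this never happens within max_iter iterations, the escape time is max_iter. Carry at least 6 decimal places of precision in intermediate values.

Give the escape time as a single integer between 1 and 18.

z_0 = 0 + 0i, c = -1.3770 + -1.2690i
Iter 1: z = -1.3770 + -1.2690i, |z|^2 = 3.5065
Iter 2: z = -1.0912 + 2.2258i, |z|^2 = 6.1451
Escaped at iteration 2

Answer: 2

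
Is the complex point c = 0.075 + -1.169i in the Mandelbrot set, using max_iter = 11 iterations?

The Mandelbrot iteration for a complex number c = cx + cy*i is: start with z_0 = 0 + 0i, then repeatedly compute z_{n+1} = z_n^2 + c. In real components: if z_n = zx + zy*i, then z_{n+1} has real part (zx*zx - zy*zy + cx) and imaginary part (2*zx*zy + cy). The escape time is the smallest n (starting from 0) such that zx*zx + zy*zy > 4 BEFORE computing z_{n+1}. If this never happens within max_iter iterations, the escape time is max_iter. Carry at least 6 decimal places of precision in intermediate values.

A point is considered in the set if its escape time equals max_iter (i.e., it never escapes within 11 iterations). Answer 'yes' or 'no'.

z_0 = 0 + 0i, c = 0.0750 + -1.1690i
Iter 1: z = 0.0750 + -1.1690i, |z|^2 = 1.3722
Iter 2: z = -1.2859 + -1.3443i, |z|^2 = 3.4609
Iter 3: z = -0.0786 + 2.2885i, |z|^2 = 5.2434
Escaped at iteration 3

Answer: no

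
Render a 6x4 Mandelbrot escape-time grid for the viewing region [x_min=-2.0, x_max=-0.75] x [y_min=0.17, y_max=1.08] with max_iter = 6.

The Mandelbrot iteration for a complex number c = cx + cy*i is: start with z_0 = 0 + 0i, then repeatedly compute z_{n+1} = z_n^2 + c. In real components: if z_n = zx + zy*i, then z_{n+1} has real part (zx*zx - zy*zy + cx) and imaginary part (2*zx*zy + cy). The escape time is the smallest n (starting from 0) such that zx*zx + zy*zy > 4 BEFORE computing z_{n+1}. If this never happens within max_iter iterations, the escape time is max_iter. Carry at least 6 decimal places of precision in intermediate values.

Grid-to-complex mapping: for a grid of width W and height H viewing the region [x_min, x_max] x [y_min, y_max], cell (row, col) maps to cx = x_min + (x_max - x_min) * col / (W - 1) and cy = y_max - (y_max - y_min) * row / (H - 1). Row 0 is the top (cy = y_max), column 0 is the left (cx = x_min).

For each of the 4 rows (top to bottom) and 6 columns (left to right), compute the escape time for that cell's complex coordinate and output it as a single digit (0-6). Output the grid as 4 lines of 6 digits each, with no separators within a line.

(row=0, col=0): c = -2.0000 + 1.0800i → escape time 1
(row=0, col=1): c = -1.7500 + 1.0800i → escape time 1
(row=0, col=2): c = -1.5000 + 1.0800i → escape time 2
(row=0, col=3): c = -1.2500 + 1.0800i → escape time 3
(row=0, col=4): c = -1.0000 + 1.0800i → escape time 3
(row=0, col=5): c = -0.7500 + 1.0800i → escape time 3
(row=1, col=0): c = -2.0000 + 0.7767i → escape time 1
(row=1, col=1): c = -1.7500 + 0.7767i → escape time 2
(row=1, col=2): c = -1.5000 + 0.7767i → escape time 3
(row=1, col=3): c = -1.2500 + 0.7767i → escape time 3
(row=1, col=4): c = -1.0000 + 0.7767i → escape time 3
(row=1, col=5): c = -0.7500 + 0.7767i → escape time 4
(row=2, col=0): c = -2.0000 + 0.4733i → escape time 1
(row=2, col=1): c = -1.7500 + 0.4733i → escape time 3
(row=2, col=2): c = -1.5000 + 0.4733i → escape time 3
(row=2, col=3): c = -1.2500 + 0.4733i → escape time 5
(row=2, col=4): c = -1.0000 + 0.4733i → escape time 5
(row=2, col=5): c = -0.7500 + 0.4733i → escape time 6
(row=3, col=0): c = -2.0000 + 0.1700i → escape time 1
(row=3, col=1): c = -1.7500 + 0.1700i → escape time 4
(row=3, col=2): c = -1.5000 + 0.1700i → escape time 5
(row=3, col=3): c = -1.2500 + 0.1700i → escape time 6
(row=3, col=4): c = -1.0000 + 0.1700i → escape time 6
(row=3, col=5): c = -0.7500 + 0.1700i → escape time 6

Answer: 112333
123334
133556
145666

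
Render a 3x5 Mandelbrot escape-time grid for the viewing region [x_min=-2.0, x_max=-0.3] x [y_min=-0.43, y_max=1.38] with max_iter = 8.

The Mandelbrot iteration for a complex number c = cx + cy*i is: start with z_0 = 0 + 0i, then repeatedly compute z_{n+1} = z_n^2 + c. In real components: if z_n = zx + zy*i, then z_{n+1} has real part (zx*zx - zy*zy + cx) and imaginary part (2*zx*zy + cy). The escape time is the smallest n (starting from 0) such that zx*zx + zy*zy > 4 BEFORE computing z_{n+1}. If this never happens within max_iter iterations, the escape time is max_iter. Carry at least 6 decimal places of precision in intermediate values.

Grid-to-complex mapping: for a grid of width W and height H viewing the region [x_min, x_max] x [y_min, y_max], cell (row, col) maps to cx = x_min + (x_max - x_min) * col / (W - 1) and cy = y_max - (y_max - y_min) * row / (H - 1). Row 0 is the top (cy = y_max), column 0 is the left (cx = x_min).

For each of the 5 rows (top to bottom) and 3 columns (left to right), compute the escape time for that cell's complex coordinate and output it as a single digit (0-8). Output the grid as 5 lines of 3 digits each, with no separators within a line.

Answer: 122
135
158
188
168

Derivation:
(row=0, col=0): c = -2.0000 + 1.3800i → escape time 1
(row=0, col=1): c = -1.1500 + 1.3800i → escape time 2
(row=0, col=2): c = -0.3000 + 1.3800i → escape time 2
(row=1, col=0): c = -2.0000 + 0.9275i → escape time 1
(row=1, col=1): c = -1.1500 + 0.9275i → escape time 3
(row=1, col=2): c = -0.3000 + 0.9275i → escape time 5
(row=2, col=0): c = -2.0000 + 0.4750i → escape time 1
(row=2, col=1): c = -1.1500 + 0.4750i → escape time 5
(row=2, col=2): c = -0.3000 + 0.4750i → escape time 8
(row=3, col=0): c = -2.0000 + 0.0225i → escape time 1
(row=3, col=1): c = -1.1500 + 0.0225i → escape time 8
(row=3, col=2): c = -0.3000 + 0.0225i → escape time 8
(row=4, col=0): c = -2.0000 + -0.4300i → escape time 1
(row=4, col=1): c = -1.1500 + -0.4300i → escape time 6
(row=4, col=2): c = -0.3000 + -0.4300i → escape time 8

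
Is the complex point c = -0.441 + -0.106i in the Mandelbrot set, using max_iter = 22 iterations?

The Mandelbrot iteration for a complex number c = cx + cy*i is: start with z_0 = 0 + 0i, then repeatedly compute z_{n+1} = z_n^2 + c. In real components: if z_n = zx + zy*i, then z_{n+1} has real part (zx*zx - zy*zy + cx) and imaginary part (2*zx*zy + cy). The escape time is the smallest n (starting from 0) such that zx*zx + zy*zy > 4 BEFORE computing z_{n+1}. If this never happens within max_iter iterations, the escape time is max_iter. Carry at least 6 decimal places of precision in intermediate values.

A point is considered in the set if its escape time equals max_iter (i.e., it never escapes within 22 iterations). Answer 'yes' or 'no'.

Answer: yes

Derivation:
z_0 = 0 + 0i, c = -0.4410 + -0.1060i
Iter 1: z = -0.4410 + -0.1060i, |z|^2 = 0.2057
Iter 2: z = -0.2578 + -0.0125i, |z|^2 = 0.0666
Iter 3: z = -0.3747 + -0.0996i, |z|^2 = 0.1503
Iter 4: z = -0.3105 + -0.0314i, |z|^2 = 0.0974
Iter 5: z = -0.3456 + -0.0865i, |z|^2 = 0.1269
Iter 6: z = -0.3291 + -0.0462i, |z|^2 = 0.1104
Iter 7: z = -0.3349 + -0.0756i, |z|^2 = 0.1178
Iter 8: z = -0.3346 + -0.0554i, |z|^2 = 0.1150
Iter 9: z = -0.3321 + -0.0689i, |z|^2 = 0.1151
Iter 10: z = -0.3354 + -0.0602i, |z|^2 = 0.1162
Iter 11: z = -0.3321 + -0.0656i, |z|^2 = 0.1146
Iter 12: z = -0.3350 + -0.0624i, |z|^2 = 0.1161
Iter 13: z = -0.3327 + -0.0642i, |z|^2 = 0.1148
Iter 14: z = -0.3345 + -0.0633i, |z|^2 = 0.1159
Iter 15: z = -0.3331 + -0.0637i, |z|^2 = 0.1150
Iter 16: z = -0.3341 + -0.0636i, |z|^2 = 0.1156
Iter 17: z = -0.3334 + -0.0635i, |z|^2 = 0.1152
Iter 18: z = -0.3338 + -0.0636i, |z|^2 = 0.1155
Iter 19: z = -0.3336 + -0.0635i, |z|^2 = 0.1153
Iter 20: z = -0.3337 + -0.0636i, |z|^2 = 0.1154
Iter 21: z = -0.3337 + -0.0635i, |z|^2 = 0.1154
Did not escape in 22 iterations → in set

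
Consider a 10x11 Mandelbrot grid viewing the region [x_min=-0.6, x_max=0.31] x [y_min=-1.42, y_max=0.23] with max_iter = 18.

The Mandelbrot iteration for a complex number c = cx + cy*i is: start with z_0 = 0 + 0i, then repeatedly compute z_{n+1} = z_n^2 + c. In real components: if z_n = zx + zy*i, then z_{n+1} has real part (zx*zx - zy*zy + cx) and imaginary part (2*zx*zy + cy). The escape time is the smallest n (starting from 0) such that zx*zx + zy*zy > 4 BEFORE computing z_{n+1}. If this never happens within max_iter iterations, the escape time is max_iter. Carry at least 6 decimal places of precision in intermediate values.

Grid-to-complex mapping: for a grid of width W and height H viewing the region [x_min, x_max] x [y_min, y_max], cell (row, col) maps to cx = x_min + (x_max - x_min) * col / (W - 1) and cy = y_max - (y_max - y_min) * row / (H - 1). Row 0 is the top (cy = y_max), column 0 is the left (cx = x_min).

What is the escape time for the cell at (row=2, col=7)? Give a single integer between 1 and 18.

z_0 = 0 + 0i, c = 0.1078 + -0.1000i
Iter 1: z = 0.1078 + -0.1000i, |z|^2 = 0.0216
Iter 2: z = 0.1094 + -0.1216i, |z|^2 = 0.0267
Iter 3: z = 0.1050 + -0.1266i, |z|^2 = 0.0270
Iter 4: z = 0.1028 + -0.1266i, |z|^2 = 0.0266
Iter 5: z = 0.1023 + -0.1260i, |z|^2 = 0.0263
Iter 6: z = 0.1024 + -0.1258i, |z|^2 = 0.0263
Iter 7: z = 0.1024 + -0.1258i, |z|^2 = 0.0263
Iter 8: z = 0.1025 + -0.1258i, |z|^2 = 0.0263
Iter 9: z = 0.1025 + -0.1258i, |z|^2 = 0.0263
Iter 10: z = 0.1025 + -0.1258i, |z|^2 = 0.0263
Iter 11: z = 0.1025 + -0.1258i, |z|^2 = 0.0263
Iter 12: z = 0.1025 + -0.1258i, |z|^2 = 0.0263
Iter 13: z = 0.1025 + -0.1258i, |z|^2 = 0.0263
Iter 14: z = 0.1025 + -0.1258i, |z|^2 = 0.0263
Iter 15: z = 0.1025 + -0.1258i, |z|^2 = 0.0263
Iter 16: z = 0.1025 + -0.1258i, |z|^2 = 0.0263
Iter 17: z = 0.1025 + -0.1258i, |z|^2 = 0.0263

Answer: 18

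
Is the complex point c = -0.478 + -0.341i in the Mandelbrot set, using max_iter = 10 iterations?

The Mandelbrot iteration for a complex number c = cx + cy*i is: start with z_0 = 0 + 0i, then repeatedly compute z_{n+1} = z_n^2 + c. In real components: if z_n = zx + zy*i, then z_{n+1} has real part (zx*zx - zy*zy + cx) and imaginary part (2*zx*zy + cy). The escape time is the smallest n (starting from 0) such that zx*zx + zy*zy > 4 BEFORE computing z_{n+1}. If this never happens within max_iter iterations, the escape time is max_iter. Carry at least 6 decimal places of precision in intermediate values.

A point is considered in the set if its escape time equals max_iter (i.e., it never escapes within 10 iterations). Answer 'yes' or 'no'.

z_0 = 0 + 0i, c = -0.4780 + -0.3410i
Iter 1: z = -0.4780 + -0.3410i, |z|^2 = 0.3448
Iter 2: z = -0.3658 + -0.0150i, |z|^2 = 0.1340
Iter 3: z = -0.3444 + -0.3300i, |z|^2 = 0.2275
Iter 4: z = -0.4683 + -0.1137i, |z|^2 = 0.2322
Iter 5: z = -0.2716 + -0.2345i, |z|^2 = 0.1288
Iter 6: z = -0.4592 + -0.2136i, |z|^2 = 0.2565
Iter 7: z = -0.3127 + -0.1448i, |z|^2 = 0.1188
Iter 8: z = -0.4012 + -0.2504i, |z|^2 = 0.2237
Iter 9: z = -0.3798 + -0.1401i, |z|^2 = 0.1638
Did not escape in 10 iterations → in set

Answer: yes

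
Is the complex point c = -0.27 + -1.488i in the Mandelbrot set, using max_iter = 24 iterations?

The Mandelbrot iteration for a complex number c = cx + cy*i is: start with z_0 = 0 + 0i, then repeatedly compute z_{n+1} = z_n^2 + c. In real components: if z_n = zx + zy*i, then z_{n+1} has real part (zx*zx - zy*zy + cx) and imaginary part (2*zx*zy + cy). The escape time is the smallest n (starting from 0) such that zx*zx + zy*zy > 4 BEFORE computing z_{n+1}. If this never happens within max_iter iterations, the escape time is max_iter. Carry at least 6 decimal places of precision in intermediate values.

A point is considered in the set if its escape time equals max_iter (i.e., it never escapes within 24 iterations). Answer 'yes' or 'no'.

Answer: no

Derivation:
z_0 = 0 + 0i, c = -0.2700 + -1.4880i
Iter 1: z = -0.2700 + -1.4880i, |z|^2 = 2.2870
Iter 2: z = -2.4112 + -0.6845i, |z|^2 = 6.2826
Escaped at iteration 2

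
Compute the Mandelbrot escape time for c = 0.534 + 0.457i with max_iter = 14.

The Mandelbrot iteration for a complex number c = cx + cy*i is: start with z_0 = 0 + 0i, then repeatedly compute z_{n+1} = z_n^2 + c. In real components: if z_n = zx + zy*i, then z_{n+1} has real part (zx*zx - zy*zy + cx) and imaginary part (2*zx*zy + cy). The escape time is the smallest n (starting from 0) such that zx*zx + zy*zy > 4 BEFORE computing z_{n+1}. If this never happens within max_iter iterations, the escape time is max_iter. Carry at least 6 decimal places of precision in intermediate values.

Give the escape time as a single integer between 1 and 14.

Answer: 4

Derivation:
z_0 = 0 + 0i, c = 0.5340 + 0.4570i
Iter 1: z = 0.5340 + 0.4570i, |z|^2 = 0.4940
Iter 2: z = 0.6103 + 0.9451i, |z|^2 = 1.2656
Iter 3: z = 0.0133 + 1.6106i, |z|^2 = 2.5941
Iter 4: z = -2.0598 + 0.4999i, |z|^2 = 4.4925
Escaped at iteration 4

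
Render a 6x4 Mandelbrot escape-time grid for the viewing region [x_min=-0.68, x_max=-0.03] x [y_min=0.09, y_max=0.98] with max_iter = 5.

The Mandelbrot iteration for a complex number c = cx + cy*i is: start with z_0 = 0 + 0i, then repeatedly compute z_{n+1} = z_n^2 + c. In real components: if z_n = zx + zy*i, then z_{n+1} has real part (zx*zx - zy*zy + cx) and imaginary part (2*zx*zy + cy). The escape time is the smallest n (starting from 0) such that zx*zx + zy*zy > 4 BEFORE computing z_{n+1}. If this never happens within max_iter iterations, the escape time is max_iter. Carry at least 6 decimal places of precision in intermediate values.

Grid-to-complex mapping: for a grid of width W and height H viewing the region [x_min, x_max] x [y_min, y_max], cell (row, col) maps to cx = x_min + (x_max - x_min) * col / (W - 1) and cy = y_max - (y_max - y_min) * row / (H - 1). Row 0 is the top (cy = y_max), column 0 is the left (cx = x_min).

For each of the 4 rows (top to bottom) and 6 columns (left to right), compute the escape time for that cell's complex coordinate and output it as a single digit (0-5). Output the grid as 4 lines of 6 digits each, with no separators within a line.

Answer: 444555
555555
555555
555555

Derivation:
(row=0, col=0): c = -0.6800 + 0.9800i → escape time 4
(row=0, col=1): c = -0.5500 + 0.9800i → escape time 4
(row=0, col=2): c = -0.4200 + 0.9800i → escape time 4
(row=0, col=3): c = -0.2900 + 0.9800i → escape time 5
(row=0, col=4): c = -0.1600 + 0.9800i → escape time 5
(row=0, col=5): c = -0.0300 + 0.9800i → escape time 5
(row=1, col=0): c = -0.6800 + 0.6833i → escape time 5
(row=1, col=1): c = -0.5500 + 0.6833i → escape time 5
(row=1, col=2): c = -0.4200 + 0.6833i → escape time 5
(row=1, col=3): c = -0.2900 + 0.6833i → escape time 5
(row=1, col=4): c = -0.1600 + 0.6833i → escape time 5
(row=1, col=5): c = -0.0300 + 0.6833i → escape time 5
(row=2, col=0): c = -0.6800 + 0.3867i → escape time 5
(row=2, col=1): c = -0.5500 + 0.3867i → escape time 5
(row=2, col=2): c = -0.4200 + 0.3867i → escape time 5
(row=2, col=3): c = -0.2900 + 0.3867i → escape time 5
(row=2, col=4): c = -0.1600 + 0.3867i → escape time 5
(row=2, col=5): c = -0.0300 + 0.3867i → escape time 5
(row=3, col=0): c = -0.6800 + 0.0900i → escape time 5
(row=3, col=1): c = -0.5500 + 0.0900i → escape time 5
(row=3, col=2): c = -0.4200 + 0.0900i → escape time 5
(row=3, col=3): c = -0.2900 + 0.0900i → escape time 5
(row=3, col=4): c = -0.1600 + 0.0900i → escape time 5
(row=3, col=5): c = -0.0300 + 0.0900i → escape time 5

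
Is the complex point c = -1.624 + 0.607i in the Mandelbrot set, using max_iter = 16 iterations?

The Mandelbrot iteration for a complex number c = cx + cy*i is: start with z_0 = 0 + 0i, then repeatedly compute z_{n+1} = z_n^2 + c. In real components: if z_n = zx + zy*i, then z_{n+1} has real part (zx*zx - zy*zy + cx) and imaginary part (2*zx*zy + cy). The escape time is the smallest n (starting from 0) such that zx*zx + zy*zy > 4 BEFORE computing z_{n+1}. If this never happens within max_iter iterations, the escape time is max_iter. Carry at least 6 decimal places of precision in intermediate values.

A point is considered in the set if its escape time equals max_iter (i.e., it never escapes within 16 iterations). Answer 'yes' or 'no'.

z_0 = 0 + 0i, c = -1.6240 + 0.6070i
Iter 1: z = -1.6240 + 0.6070i, |z|^2 = 3.0058
Iter 2: z = 0.6449 + -1.3645i, |z|^2 = 2.2779
Iter 3: z = -3.0700 + -1.1531i, |z|^2 = 10.7546
Escaped at iteration 3

Answer: no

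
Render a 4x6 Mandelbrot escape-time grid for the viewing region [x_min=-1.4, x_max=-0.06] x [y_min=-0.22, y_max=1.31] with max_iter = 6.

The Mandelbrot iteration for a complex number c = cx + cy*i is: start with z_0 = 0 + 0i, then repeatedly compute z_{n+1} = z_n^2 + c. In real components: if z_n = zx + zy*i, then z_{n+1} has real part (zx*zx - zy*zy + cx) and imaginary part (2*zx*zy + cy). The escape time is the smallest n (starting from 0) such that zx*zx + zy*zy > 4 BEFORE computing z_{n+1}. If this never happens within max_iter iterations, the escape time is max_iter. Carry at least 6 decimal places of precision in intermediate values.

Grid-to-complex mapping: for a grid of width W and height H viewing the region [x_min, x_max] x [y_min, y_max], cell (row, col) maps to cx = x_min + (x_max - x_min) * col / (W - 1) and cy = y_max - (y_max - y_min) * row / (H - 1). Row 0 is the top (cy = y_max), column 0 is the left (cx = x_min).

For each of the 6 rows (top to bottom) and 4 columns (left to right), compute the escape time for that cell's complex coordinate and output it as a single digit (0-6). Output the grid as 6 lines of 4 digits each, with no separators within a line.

Answer: 2232
3346
3466
5666
6666
6666

Derivation:
(row=0, col=0): c = -1.4000 + 1.3100i → escape time 2
(row=0, col=1): c = -0.9533 + 1.3100i → escape time 2
(row=0, col=2): c = -0.5067 + 1.3100i → escape time 3
(row=0, col=3): c = -0.0600 + 1.3100i → escape time 2
(row=1, col=0): c = -1.4000 + 1.0040i → escape time 3
(row=1, col=1): c = -0.9533 + 1.0040i → escape time 3
(row=1, col=2): c = -0.5067 + 1.0040i → escape time 4
(row=1, col=3): c = -0.0600 + 1.0040i → escape time 6
(row=2, col=0): c = -1.4000 + 0.6980i → escape time 3
(row=2, col=1): c = -0.9533 + 0.6980i → escape time 4
(row=2, col=2): c = -0.5067 + 0.6980i → escape time 6
(row=2, col=3): c = -0.0600 + 0.6980i → escape time 6
(row=3, col=0): c = -1.4000 + 0.3920i → escape time 5
(row=3, col=1): c = -0.9533 + 0.3920i → escape time 6
(row=3, col=2): c = -0.5067 + 0.3920i → escape time 6
(row=3, col=3): c = -0.0600 + 0.3920i → escape time 6
(row=4, col=0): c = -1.4000 + 0.0860i → escape time 6
(row=4, col=1): c = -0.9533 + 0.0860i → escape time 6
(row=4, col=2): c = -0.5067 + 0.0860i → escape time 6
(row=4, col=3): c = -0.0600 + 0.0860i → escape time 6
(row=5, col=0): c = -1.4000 + -0.2200i → escape time 6
(row=5, col=1): c = -0.9533 + -0.2200i → escape time 6
(row=5, col=2): c = -0.5067 + -0.2200i → escape time 6
(row=5, col=3): c = -0.0600 + -0.2200i → escape time 6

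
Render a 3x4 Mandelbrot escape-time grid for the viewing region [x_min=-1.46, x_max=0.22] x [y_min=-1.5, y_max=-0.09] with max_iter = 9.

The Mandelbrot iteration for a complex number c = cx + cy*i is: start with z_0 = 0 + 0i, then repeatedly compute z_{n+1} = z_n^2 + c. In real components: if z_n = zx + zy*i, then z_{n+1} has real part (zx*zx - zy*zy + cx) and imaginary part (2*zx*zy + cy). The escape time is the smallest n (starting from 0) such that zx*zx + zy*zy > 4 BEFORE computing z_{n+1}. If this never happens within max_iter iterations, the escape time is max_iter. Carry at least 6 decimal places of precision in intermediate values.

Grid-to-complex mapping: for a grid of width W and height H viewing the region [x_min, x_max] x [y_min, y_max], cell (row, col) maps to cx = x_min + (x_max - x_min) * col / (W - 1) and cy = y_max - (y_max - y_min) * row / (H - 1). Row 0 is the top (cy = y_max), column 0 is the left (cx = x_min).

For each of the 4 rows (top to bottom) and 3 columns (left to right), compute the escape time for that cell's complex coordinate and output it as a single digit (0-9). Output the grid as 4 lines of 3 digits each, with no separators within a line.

Answer: 899
399
244
122

Derivation:
(row=0, col=0): c = -1.4600 + -0.0900i → escape time 8
(row=0, col=1): c = -0.6200 + -0.0900i → escape time 9
(row=0, col=2): c = 0.2200 + -0.0900i → escape time 9
(row=1, col=0): c = -1.4600 + -0.5600i → escape time 3
(row=1, col=1): c = -0.6200 + -0.5600i → escape time 9
(row=1, col=2): c = 0.2200 + -0.5600i → escape time 9
(row=2, col=0): c = -1.4600 + -1.0300i → escape time 2
(row=2, col=1): c = -0.6200 + -1.0300i → escape time 4
(row=2, col=2): c = 0.2200 + -1.0300i → escape time 4
(row=3, col=0): c = -1.4600 + -1.5000i → escape time 1
(row=3, col=1): c = -0.6200 + -1.5000i → escape time 2
(row=3, col=2): c = 0.2200 + -1.5000i → escape time 2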